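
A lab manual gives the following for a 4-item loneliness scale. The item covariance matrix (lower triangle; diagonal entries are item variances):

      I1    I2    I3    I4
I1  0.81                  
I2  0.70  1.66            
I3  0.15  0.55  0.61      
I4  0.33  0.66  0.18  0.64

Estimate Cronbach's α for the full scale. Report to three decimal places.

Cronbach's α = 0.774

Σσ²ᵢ = 0.81 + 1.66 + 0.61 + 0.64 = 3.72
Sum of the distinct covariances = 2.57
total variance = 3.72 + 2 × 2.57 = 8.86
α = (k/(k−1))·(1 − Σσ²ᵢ/total variance) = (4/3)·(1 − 3.72/8.86) = 0.774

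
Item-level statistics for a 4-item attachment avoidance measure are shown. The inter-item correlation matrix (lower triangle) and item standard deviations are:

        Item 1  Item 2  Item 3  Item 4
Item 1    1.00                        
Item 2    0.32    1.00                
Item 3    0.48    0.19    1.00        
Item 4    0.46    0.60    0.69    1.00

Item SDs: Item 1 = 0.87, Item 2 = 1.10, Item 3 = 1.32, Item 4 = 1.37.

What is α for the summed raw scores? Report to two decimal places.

α = 0.77

Σσ²ᵢ = 0.87² + 1.10² + 1.32² + 1.37² = 5.5862
Covariances σ_ij = r_ij · s_i · s_j:
  σ(Item 1,Item 2) = 0.32 × 0.87 × 1.10 = 0.3062
  σ(Item 1,Item 3) = 0.48 × 0.87 × 1.32 = 0.5512
  σ(Item 1,Item 4) = 0.46 × 0.87 × 1.37 = 0.5483
  σ(Item 2,Item 3) = 0.19 × 1.10 × 1.32 = 0.2759
  σ(Item 2,Item 4) = 0.60 × 1.10 × 1.37 = 0.9042
  σ(Item 3,Item 4) = 0.69 × 1.32 × 1.37 = 1.2478
σ²_T = Σσ²ᵢ + 2·Σσ_ij = 5.5862 + 2 × 3.8336 = 13.2534
α = (4/3)·(1 − 5.5862/13.2534) = 0.77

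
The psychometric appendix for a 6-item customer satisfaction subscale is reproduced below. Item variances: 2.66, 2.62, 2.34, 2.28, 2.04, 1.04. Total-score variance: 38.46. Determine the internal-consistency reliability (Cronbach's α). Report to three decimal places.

α = 0.795

Σσᵢ² = 2.66 + 2.62 + 2.34 + 2.28 + 2.04 + 1.04 = 12.98
α = (k/(k−1))·(1 − Σσᵢ²/σ²_T) = (6/5)·(1 − 12.98/38.46) = 0.795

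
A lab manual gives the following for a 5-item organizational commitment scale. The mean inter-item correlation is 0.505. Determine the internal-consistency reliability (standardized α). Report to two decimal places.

Standardized α = k·r̄ / (1 + (k−1)·r̄) = 5 × 0.505 / (1 + 4 × 0.505)
  = 2.5250 / 3.0200 = 0.84

α = 0.84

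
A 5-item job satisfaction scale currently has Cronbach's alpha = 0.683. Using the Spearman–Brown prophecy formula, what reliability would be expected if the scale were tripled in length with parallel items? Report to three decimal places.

Length factor m = 3
α' = m·α / (1 + (m−1)·α)
   = 3 × 0.683 / (1 + (3 − 1) × 0.683)
   = 2.0490 / 2.3660 = 0.866

predicted reliability = 0.866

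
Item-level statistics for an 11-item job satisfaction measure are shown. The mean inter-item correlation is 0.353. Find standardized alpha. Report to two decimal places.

Standardized α = k·r̄ / (1 + (k−1)·r̄) = 11 × 0.353 / (1 + 10 × 0.353)
  = 3.8830 / 4.5300 = 0.86

α = 0.86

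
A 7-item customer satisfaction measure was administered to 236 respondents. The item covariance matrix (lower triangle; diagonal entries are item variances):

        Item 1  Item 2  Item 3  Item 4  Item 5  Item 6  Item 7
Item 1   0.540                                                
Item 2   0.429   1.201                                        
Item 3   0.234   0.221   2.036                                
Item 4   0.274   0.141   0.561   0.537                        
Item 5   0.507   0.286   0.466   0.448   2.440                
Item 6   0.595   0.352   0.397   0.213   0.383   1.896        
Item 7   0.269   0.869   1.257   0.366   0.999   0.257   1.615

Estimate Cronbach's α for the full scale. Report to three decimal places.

Σσ²ᵢ = 0.540 + 1.201 + 2.036 + 0.537 + 2.440 + 1.896 + 1.615 = 10.265
Sum of the distinct covariances = 9.524
Var(T) = 10.265 + 2 × 9.524 = 29.313
α = (k/(k−1))·(1 − Σσ²ᵢ/Var(T)) = (7/6)·(1 − 10.265/29.313) = 0.758

Cronbach's α = 0.758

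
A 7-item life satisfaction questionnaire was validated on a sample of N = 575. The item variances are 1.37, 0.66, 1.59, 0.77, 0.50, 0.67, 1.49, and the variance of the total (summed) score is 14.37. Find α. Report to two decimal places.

α = 0.59

Σσ²ᵢ = 1.37 + 0.66 + 1.59 + 0.77 + 0.50 + 0.67 + 1.49 = 7.05
α = (k/(k−1))·(1 − Σσ²ᵢ/σ²_T) = (7/6)·(1 − 7.05/14.37) = 0.59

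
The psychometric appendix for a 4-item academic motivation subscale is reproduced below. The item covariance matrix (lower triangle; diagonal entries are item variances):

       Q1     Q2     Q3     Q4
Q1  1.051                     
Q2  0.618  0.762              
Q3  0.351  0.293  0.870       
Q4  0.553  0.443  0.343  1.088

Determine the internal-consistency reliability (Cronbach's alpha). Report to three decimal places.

Σσᵢ² = 1.051 + 0.762 + 0.870 + 1.088 = 3.771
Sum of off-diagonal covariances = 2.601
Var(T) = 3.771 + 2 × 2.601 = 8.973
α = (k/(k−1))·(1 − Σσᵢ²/Var(T)) = (4/3)·(1 − 3.771/8.973) = 0.773

Cronbach's alpha = 0.773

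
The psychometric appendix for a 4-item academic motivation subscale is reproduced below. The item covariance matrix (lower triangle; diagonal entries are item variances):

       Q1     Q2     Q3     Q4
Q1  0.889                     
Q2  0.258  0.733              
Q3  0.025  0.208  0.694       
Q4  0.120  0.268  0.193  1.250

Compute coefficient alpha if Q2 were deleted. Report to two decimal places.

Remaining items: Q1, Q3, Q4 (k = 3).
sum of item variances = 0.889 + 0.694 + 1.250 = 2.833
total variance = 2.833 + 2 × 0.338 = 3.509
α (item deleted) = (3/2)·(1 − 2.833/3.509) = 0.29

α = 0.29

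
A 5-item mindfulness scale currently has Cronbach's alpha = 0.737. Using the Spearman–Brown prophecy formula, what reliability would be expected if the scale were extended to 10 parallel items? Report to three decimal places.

Length factor m = 10/5 = 2.0000
α' = m·α / (1 + (m−1)·α)
   = 10/5 × 0.737 / (1 + (10/5 − 1) × 0.737)
   = 1.4740 / 1.7370 = 0.849

predicted reliability = 0.849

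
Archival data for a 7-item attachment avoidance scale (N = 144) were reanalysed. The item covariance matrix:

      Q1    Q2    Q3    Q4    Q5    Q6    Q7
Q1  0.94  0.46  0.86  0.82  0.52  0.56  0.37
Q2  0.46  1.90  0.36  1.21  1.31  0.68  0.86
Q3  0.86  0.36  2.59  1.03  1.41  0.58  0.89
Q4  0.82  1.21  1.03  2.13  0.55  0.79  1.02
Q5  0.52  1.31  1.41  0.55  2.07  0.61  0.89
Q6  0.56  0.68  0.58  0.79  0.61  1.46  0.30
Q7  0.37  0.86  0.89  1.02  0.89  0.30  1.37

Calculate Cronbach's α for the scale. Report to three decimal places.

α = 0.841

sum of item variances = 0.94 + 1.90 + 2.59 + 2.13 + 2.07 + 1.46 + 1.37 = 12.46
Σ_{i<j} σ_ij = 16.08
σ²_T = 12.46 + 2 × 16.08 = 44.62
α = (k/(k−1))·(1 − sum of item variances/σ²_T) = (7/6)·(1 − 12.46/44.62) = 0.841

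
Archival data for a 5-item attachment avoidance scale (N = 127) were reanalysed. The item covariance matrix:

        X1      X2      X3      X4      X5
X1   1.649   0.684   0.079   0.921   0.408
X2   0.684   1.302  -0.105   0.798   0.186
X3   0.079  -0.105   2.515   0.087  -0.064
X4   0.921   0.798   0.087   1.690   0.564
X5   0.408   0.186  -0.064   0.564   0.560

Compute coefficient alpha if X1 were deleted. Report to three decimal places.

Remaining items: X2, X3, X4, X5 (k = 4).
Σσ²ᵢ = 1.302 + 2.515 + 1.690 + 0.560 = 6.067
total variance = 6.067 + 2 × 1.466 = 8.999
α (item deleted) = (4/3)·(1 − 6.067/8.999) = 0.434

α = 0.434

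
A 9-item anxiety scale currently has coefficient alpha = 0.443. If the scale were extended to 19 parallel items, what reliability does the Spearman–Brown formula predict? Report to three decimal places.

predicted reliability = 0.627

Length factor m = 19/9 = 2.1111
α' = m·α / (1 + (m−1)·α)
   = 19/9 × 0.443 / (1 + (19/9 − 1) × 0.443)
   = 0.9352 / 1.4922 = 0.627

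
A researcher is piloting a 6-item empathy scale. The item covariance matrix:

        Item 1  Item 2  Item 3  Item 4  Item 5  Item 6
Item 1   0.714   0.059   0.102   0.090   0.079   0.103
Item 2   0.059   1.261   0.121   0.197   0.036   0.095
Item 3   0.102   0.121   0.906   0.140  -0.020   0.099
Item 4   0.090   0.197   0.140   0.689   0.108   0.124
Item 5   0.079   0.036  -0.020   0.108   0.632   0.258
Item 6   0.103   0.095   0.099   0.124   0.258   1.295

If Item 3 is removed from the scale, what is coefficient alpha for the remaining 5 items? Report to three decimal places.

coefficient alpha = 0.417

Remaining items: Item 1, Item 2, Item 4, Item 5, Item 6 (k = 5).
Σσᵢ² = 0.714 + 1.261 + 0.689 + 0.632 + 1.295 = 4.591
Var(T) = 4.591 + 2 × 1.149 = 6.889
α (item deleted) = (5/4)·(1 − 4.591/6.889) = 0.417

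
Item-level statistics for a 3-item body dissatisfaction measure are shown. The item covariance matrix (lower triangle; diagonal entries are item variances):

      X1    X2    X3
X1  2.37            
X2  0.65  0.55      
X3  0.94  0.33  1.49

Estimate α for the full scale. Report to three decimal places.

α = 0.698

ΣVar(i) = 2.37 + 0.55 + 1.49 = 4.41
Sum of the distinct covariances = 1.92
σ²_total = 4.41 + 2 × 1.92 = 8.25
α = (k/(k−1))·(1 − ΣVar(i)/σ²_total) = (3/2)·(1 − 4.41/8.25) = 0.698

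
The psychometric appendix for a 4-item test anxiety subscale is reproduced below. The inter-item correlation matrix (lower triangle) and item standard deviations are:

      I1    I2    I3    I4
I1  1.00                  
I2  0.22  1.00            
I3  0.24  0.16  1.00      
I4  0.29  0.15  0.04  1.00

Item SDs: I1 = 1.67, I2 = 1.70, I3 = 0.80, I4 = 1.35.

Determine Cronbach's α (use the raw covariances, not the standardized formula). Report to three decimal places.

Σσ²ᵢ = 1.67² + 1.70² + 0.80² + 1.35² = 8.1414
Covariances σ_ij = r_ij · s_i · s_j:
  σ(I1,I2) = 0.22 × 1.67 × 1.70 = 0.6246
  σ(I1,I3) = 0.24 × 1.67 × 0.80 = 0.3206
  σ(I1,I4) = 0.29 × 1.67 × 1.35 = 0.6538
  σ(I2,I3) = 0.16 × 1.70 × 0.80 = 0.2176
  σ(I2,I4) = 0.15 × 1.70 × 1.35 = 0.3443
  σ(I3,I4) = 0.04 × 0.80 × 1.35 = 0.0432
σ²_T = Σσ²ᵢ + 2·Σσ_ij = 8.1414 + 2 × 2.2041 = 12.5496
α = (4/3)·(1 − 8.1414/12.5496) = 0.468

α = 0.468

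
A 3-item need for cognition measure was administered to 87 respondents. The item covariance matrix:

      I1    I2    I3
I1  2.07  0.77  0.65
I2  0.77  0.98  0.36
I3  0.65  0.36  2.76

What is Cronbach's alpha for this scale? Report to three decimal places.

Cronbach's alpha = 0.570

Σσᵢ² = 2.07 + 0.98 + 2.76 = 5.81
Sum of off-diagonal covariances = 1.78
Var(T) = 5.81 + 2 × 1.78 = 9.37
α = (k/(k−1))·(1 − Σσᵢ²/Var(T)) = (3/2)·(1 − 5.81/9.37) = 0.570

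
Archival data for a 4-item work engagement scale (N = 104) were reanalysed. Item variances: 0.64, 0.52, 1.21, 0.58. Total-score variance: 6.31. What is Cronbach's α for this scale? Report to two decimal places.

sum of item variances = 0.64 + 0.52 + 1.21 + 0.58 = 2.95
α = (k/(k−1))·(1 − sum of item variances/total variance) = (4/3)·(1 − 2.95/6.31) = 0.71

Cronbach's α = 0.71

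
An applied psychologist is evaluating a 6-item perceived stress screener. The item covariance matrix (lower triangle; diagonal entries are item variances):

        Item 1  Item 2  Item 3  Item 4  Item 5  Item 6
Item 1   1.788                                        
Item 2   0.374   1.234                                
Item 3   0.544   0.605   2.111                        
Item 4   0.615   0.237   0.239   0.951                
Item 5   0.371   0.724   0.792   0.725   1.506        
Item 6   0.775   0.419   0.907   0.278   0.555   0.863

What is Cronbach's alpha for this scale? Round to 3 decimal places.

α = 0.791

sum of item variances = 1.788 + 1.234 + 2.111 + 0.951 + 1.506 + 0.863 = 8.453
Σ_{i<j} σ_ij = 8.160
σ²_total = 8.453 + 2 × 8.160 = 24.773
α = (k/(k−1))·(1 − sum of item variances/σ²_total) = (6/5)·(1 − 8.453/24.773) = 0.791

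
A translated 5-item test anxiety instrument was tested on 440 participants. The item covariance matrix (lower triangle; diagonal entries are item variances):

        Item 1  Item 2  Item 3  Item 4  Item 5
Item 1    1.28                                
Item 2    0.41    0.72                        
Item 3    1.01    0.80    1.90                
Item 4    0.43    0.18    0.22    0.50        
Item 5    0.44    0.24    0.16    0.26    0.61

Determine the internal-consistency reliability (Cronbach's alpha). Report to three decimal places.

Cronbach's alpha = 0.779

ΣVar(i) = 1.28 + 0.72 + 1.90 + 0.50 + 0.61 = 5.01
Sum of off-diagonal covariances = 4.15
σ²_total = 5.01 + 2 × 4.15 = 13.31
α = (k/(k−1))·(1 − ΣVar(i)/σ²_total) = (5/4)·(1 − 5.01/13.31) = 0.779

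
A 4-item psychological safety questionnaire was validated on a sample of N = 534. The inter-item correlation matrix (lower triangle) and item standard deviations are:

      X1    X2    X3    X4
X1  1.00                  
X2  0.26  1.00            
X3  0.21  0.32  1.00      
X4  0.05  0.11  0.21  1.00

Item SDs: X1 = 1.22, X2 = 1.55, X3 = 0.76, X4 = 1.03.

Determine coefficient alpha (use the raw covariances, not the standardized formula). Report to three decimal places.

Σσ²ᵢ = 1.22² + 1.55² + 0.76² + 1.03² = 5.5294
Covariances σ_ij = r_ij · s_i · s_j:
  σ(X1,X2) = 0.26 × 1.22 × 1.55 = 0.4917
  σ(X1,X3) = 0.21 × 1.22 × 0.76 = 0.1947
  σ(X1,X4) = 0.05 × 1.22 × 1.03 = 0.0628
  σ(X2,X3) = 0.32 × 1.55 × 0.76 = 0.3770
  σ(X2,X4) = 0.11 × 1.55 × 1.03 = 0.1756
  σ(X3,X4) = 0.21 × 0.76 × 1.03 = 0.1644
σ²_T = Σσ²ᵢ + 2·Σσ_ij = 5.5294 + 2 × 1.4662 = 8.4618
α = (4/3)·(1 − 5.5294/8.4618) = 0.462

α = 0.462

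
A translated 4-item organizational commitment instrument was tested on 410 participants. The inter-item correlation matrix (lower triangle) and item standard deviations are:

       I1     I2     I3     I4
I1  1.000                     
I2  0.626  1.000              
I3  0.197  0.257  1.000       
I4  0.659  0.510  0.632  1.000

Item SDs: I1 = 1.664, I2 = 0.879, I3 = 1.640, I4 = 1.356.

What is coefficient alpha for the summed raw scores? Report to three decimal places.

Σσ²ᵢ = 1.664² + 0.879² + 1.640² + 1.356² = 8.0699
Covariances σ_ij = r_ij · s_i · s_j:
  σ(I1,I2) = 0.626 × 1.664 × 0.879 = 0.9156
  σ(I1,I3) = 0.197 × 1.664 × 1.640 = 0.5376
  σ(I1,I4) = 0.659 × 1.664 × 1.356 = 1.4870
  σ(I2,I3) = 0.257 × 0.879 × 1.640 = 0.3705
  σ(I2,I4) = 0.510 × 0.879 × 1.356 = 0.6079
  σ(I3,I4) = 0.632 × 1.640 × 1.356 = 1.4055
σ²_T = Σσ²ᵢ + 2·Σσ_ij = 8.0699 + 2 × 5.3241 = 18.7181
α = (4/3)·(1 − 8.0699/18.7181) = 0.758

α = 0.758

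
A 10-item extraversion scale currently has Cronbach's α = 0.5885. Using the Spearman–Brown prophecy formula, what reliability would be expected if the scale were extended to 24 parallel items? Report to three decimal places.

predicted reliability = 0.774

Length factor m = 24/10 = 2.4000
α' = m·α / (1 + (m−1)·α)
   = 24/10 × 0.5885 / (1 + (24/10 − 1) × 0.5885)
   = 1.4124 / 1.8239 = 0.774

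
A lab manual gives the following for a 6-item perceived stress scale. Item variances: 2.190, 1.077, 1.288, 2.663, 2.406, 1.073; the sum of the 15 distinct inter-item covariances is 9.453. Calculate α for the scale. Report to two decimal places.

α = 0.77

sum of item variances = 2.190 + 1.077 + 1.288 + 2.663 + 2.406 + 1.073 = 10.697
Sum of distinct covariances = 9.453
total variance = sum of item variances + 2·Σcov = 10.697 + 2 × 9.453 = 29.603
α = (6/5)·(1 − 10.697/29.603) = 0.77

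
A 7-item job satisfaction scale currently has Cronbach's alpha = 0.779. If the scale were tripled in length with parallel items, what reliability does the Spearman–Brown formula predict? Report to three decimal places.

Length factor m = 3
α' = m·α / (1 + (m−1)·α)
   = 3 × 0.779 / (1 + (3 − 1) × 0.779)
   = 2.3370 / 2.5580 = 0.914

predicted reliability = 0.914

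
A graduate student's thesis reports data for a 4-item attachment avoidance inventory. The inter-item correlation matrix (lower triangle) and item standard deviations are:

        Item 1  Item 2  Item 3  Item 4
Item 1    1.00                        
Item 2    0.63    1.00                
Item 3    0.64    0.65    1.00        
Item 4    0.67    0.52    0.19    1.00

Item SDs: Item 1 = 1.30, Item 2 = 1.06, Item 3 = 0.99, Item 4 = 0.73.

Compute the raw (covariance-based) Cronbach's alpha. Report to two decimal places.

Σσ²ᵢ = 1.30² + 1.06² + 0.99² + 0.73² = 4.3266
Covariances σ_ij = r_ij · s_i · s_j:
  σ(Item 1,Item 2) = 0.63 × 1.30 × 1.06 = 0.8681
  σ(Item 1,Item 3) = 0.64 × 1.30 × 0.99 = 0.8237
  σ(Item 1,Item 4) = 0.67 × 1.30 × 0.73 = 0.6358
  σ(Item 2,Item 3) = 0.65 × 1.06 × 0.99 = 0.6821
  σ(Item 2,Item 4) = 0.52 × 1.06 × 0.73 = 0.4024
  σ(Item 3,Item 4) = 0.19 × 0.99 × 0.73 = 0.1373
σ²_T = Σσ²ᵢ + 2·Σσ_ij = 4.3266 + 2 × 3.5494 = 11.4254
α = (4/3)·(1 − 4.3266/11.4254) = 0.83

Cronbach's alpha = 0.83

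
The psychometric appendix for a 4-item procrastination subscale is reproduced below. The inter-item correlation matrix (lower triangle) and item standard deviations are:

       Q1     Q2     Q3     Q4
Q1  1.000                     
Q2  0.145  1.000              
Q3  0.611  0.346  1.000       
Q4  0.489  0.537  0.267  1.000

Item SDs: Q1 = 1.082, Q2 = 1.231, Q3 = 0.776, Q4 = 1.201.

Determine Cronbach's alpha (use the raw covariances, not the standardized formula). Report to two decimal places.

Σσ²ᵢ = 1.082² + 1.231² + 0.776² + 1.201² = 4.7307
Covariances σ_ij = r_ij · s_i · s_j:
  σ(Q1,Q2) = 0.145 × 1.082 × 1.231 = 0.1931
  σ(Q1,Q3) = 0.611 × 1.082 × 0.776 = 0.5130
  σ(Q1,Q4) = 0.489 × 1.082 × 1.201 = 0.6354
  σ(Q2,Q3) = 0.346 × 1.231 × 0.776 = 0.3305
  σ(Q2,Q4) = 0.537 × 1.231 × 1.201 = 0.7939
  σ(Q3,Q4) = 0.267 × 0.776 × 1.201 = 0.2488
σ²_T = Σσ²ᵢ + 2·Σσ_ij = 4.7307 + 2 × 2.7147 = 10.1601
α = (4/3)·(1 − 4.7307/10.1601) = 0.71

Cronbach's alpha = 0.71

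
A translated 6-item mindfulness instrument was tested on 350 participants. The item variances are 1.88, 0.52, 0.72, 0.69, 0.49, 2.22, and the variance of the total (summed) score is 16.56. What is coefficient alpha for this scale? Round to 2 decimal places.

α = 0.73

Σσᵢ² = 1.88 + 0.52 + 0.72 + 0.69 + 0.49 + 2.22 = 6.52
α = (k/(k−1))·(1 − Σσᵢ²/σ²_total) = (6/5)·(1 − 6.52/16.56) = 0.73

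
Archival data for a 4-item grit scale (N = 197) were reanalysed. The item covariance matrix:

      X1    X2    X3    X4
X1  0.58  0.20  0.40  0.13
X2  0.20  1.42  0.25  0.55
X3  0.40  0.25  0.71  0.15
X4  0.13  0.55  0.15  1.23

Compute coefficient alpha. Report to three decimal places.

Σσᵢ² = 0.58 + 1.42 + 0.71 + 1.23 = 3.94
Σ_{i<j} σ_ij = 1.68
σ²_total = 3.94 + 2 × 1.68 = 7.30
α = (k/(k−1))·(1 − Σσᵢ²/σ²_total) = (4/3)·(1 − 3.94/7.30) = 0.614

α = 0.614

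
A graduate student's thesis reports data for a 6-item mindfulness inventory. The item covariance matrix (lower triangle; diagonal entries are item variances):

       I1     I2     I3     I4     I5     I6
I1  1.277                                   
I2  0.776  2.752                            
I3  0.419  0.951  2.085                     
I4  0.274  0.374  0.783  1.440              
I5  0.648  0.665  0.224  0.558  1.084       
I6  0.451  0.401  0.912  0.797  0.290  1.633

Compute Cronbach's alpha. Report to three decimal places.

α = 0.749

Σσᵢ² = 1.277 + 2.752 + 2.085 + 1.440 + 1.084 + 1.633 = 10.271
Σ_{i<j} σ_ij = 8.523
σ²_T = 10.271 + 2 × 8.523 = 27.317
α = (k/(k−1))·(1 − Σσᵢ²/σ²_T) = (6/5)·(1 − 10.271/27.317) = 0.749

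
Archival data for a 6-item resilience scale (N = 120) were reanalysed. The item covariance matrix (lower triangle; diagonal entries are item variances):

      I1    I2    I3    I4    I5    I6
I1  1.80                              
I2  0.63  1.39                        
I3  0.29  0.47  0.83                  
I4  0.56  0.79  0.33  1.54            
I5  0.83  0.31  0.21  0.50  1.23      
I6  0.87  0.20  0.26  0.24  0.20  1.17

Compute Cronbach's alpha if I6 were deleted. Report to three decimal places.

Cronbach's alpha = 0.740

Remaining items: I1, I2, I3, I4, I5 (k = 5).
Σσᵢ² = 1.80 + 1.39 + 0.83 + 1.54 + 1.23 = 6.79
σ²_T = 6.79 + 2 × 4.92 = 16.63
α (item deleted) = (5/4)·(1 − 6.79/16.63) = 0.740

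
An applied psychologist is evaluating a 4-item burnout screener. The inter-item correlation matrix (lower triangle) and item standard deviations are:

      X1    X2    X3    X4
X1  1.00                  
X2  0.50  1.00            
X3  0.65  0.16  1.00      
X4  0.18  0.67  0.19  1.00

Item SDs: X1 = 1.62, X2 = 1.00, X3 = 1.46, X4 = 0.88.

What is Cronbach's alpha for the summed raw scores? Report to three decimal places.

Cronbach's alpha = 0.706

Σσ²ᵢ = 1.62² + 1.00² + 1.46² + 0.88² = 6.5304
Covariances σ_ij = r_ij · s_i · s_j:
  σ(X1,X2) = 0.50 × 1.62 × 1.00 = 0.8100
  σ(X1,X3) = 0.65 × 1.62 × 1.46 = 1.5374
  σ(X1,X4) = 0.18 × 1.62 × 0.88 = 0.2566
  σ(X2,X3) = 0.16 × 1.00 × 1.46 = 0.2336
  σ(X2,X4) = 0.67 × 1.00 × 0.88 = 0.5896
  σ(X3,X4) = 0.19 × 1.46 × 0.88 = 0.2441
σ²_T = Σσ²ᵢ + 2·Σσ_ij = 6.5304 + 2 × 3.6713 = 13.8730
α = (4/3)·(1 − 6.5304/13.8730) = 0.706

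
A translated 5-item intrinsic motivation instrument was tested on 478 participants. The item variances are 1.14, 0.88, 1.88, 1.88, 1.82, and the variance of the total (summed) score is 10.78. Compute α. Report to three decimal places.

α = 0.369

Σσᵢ² = 1.14 + 0.88 + 1.88 + 1.88 + 1.82 = 7.60
α = (k/(k−1))·(1 − Σσᵢ²/σ²_T) = (5/4)·(1 − 7.60/10.78) = 0.369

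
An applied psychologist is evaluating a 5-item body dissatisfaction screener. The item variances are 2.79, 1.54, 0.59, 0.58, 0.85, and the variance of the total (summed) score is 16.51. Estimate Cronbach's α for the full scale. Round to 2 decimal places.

Cronbach's α = 0.77

sum of item variances = 2.79 + 1.54 + 0.59 + 0.58 + 0.85 = 6.35
α = (k/(k−1))·(1 − sum of item variances/Var(T)) = (5/4)·(1 − 6.35/16.51) = 0.77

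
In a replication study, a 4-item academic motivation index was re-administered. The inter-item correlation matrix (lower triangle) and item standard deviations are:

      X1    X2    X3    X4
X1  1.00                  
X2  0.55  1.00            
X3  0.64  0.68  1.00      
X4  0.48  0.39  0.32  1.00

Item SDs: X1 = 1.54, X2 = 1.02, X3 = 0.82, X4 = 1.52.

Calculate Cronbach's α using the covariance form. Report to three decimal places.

Σσ²ᵢ = 1.54² + 1.02² + 0.82² + 1.52² = 6.3948
Covariances σ_ij = r_ij · s_i · s_j:
  σ(X1,X2) = 0.55 × 1.54 × 1.02 = 0.8639
  σ(X1,X3) = 0.64 × 1.54 × 0.82 = 0.8082
  σ(X1,X4) = 0.48 × 1.54 × 1.52 = 1.1236
  σ(X2,X3) = 0.68 × 1.02 × 0.82 = 0.5688
  σ(X2,X4) = 0.39 × 1.02 × 1.52 = 0.6047
  σ(X3,X4) = 0.32 × 0.82 × 1.52 = 0.3988
σ²_T = Σσ²ᵢ + 2·Σσ_ij = 6.3948 + 2 × 4.3680 = 15.1308
α = (4/3)·(1 − 6.3948/15.1308) = 0.770

Cronbach's α = 0.770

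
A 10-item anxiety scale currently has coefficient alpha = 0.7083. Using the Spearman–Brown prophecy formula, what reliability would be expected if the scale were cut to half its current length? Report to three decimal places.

Length factor m = 1/2
α' = m·α / (1 − (1−m)·α)
   = 1/2 × 0.7083 / (1 − (1 − 1/2) × 0.7083)
   = 0.3542 / 0.6459 = 0.548

predicted reliability = 0.548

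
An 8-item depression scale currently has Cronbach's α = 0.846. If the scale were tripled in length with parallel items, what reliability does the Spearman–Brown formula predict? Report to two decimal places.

Length factor m = 3
α' = m·α / (1 + (m−1)·α)
   = 3 × 0.846 / (1 + (3 − 1) × 0.846)
   = 2.5380 / 2.6920 = 0.94

predicted reliability = 0.94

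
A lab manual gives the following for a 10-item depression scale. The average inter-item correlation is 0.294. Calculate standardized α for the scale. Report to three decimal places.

Standardized α = k·r̄ / (1 + (k−1)·r̄) = 10 × 0.294 / (1 + 9 × 0.294)
  = 2.9400 / 3.6460 = 0.806

standardized α = 0.806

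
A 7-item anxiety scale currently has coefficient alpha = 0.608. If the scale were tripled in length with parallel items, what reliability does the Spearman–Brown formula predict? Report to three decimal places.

Length factor m = 3
α' = m·α / (1 + (m−1)·α)
   = 3 × 0.608 / (1 + (3 − 1) × 0.608)
   = 1.8240 / 2.2160 = 0.823

predicted reliability = 0.823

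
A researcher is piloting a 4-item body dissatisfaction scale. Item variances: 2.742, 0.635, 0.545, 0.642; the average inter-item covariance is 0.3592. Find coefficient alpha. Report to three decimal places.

sum of item variances = 2.742 + 0.635 + 0.545 + 0.642 = 4.564
Sum of the 6 distinct covariances = 6 × 0.3592 = 2.1552
σ²_T = sum of item variances + 2·Σcov = 4.564 + 2 × 2.1552 = 8.8744
α = (4/3)·(1 − 4.564/8.8744) = 0.648

α = 0.648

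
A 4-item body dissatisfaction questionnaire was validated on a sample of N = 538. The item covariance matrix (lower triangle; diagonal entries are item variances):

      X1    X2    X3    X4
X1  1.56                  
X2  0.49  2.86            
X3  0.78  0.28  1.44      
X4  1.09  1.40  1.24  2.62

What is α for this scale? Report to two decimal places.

α = 0.74

sum of item variances = 1.56 + 2.86 + 1.44 + 2.62 = 8.48
Sum of off-diagonal covariances = 5.28
σ²_T = 8.48 + 2 × 5.28 = 19.04
α = (k/(k−1))·(1 − sum of item variances/σ²_T) = (4/3)·(1 − 8.48/19.04) = 0.74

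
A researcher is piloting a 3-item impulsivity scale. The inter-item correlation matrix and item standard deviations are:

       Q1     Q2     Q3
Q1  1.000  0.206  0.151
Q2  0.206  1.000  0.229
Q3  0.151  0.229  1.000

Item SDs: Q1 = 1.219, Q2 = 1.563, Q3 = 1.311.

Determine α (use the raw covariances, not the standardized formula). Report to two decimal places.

α = 0.42

Σσ²ᵢ = 1.219² + 1.563² + 1.311² = 5.6477
Covariances σ_ij = r_ij · s_i · s_j:
  σ(Q1,Q2) = 0.206 × 1.219 × 1.563 = 0.3925
  σ(Q1,Q3) = 0.151 × 1.219 × 1.311 = 0.2413
  σ(Q2,Q3) = 0.229 × 1.563 × 1.311 = 0.4692
σ²_T = Σσ²ᵢ + 2·Σσ_ij = 5.6477 + 2 × 1.1030 = 7.8537
α = (3/2)·(1 − 5.6477/7.8537) = 0.42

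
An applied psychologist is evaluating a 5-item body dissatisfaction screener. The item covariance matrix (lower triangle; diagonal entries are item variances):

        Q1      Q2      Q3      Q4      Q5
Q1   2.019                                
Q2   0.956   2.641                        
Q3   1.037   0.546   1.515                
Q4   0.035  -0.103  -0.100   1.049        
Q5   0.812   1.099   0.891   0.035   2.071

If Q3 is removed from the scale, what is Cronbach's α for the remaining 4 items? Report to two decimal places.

Remaining items: Q1, Q2, Q4, Q5 (k = 4).
ΣVar(i) = 2.019 + 2.641 + 1.049 + 2.071 = 7.780
σ²_total = 7.780 + 2 × 2.834 = 13.448
α (item deleted) = (4/3)·(1 − 7.780/13.448) = 0.56

Cronbach's α = 0.56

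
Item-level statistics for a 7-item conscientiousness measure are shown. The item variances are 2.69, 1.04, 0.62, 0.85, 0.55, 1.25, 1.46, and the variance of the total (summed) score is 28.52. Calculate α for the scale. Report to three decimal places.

α = 0.821

Σσᵢ² = 2.69 + 1.04 + 0.62 + 0.85 + 0.55 + 1.25 + 1.46 = 8.46
α = (k/(k−1))·(1 − Σσᵢ²/Var(T)) = (7/6)·(1 − 8.46/28.52) = 0.821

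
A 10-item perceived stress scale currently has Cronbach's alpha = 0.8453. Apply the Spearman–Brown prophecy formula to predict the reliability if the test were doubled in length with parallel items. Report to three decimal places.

Length factor m = 2
α' = m·α / (1 + (m−1)·α)
   = 2 × 0.8453 / (1 + (2 − 1) × 0.8453)
   = 1.6906 / 1.8453 = 0.916

predicted reliability = 0.916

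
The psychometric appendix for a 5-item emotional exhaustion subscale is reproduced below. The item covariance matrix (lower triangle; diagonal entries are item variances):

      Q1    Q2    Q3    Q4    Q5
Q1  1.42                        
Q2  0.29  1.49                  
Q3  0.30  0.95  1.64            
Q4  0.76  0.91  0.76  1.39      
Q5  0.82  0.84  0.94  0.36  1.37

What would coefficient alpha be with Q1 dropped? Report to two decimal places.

coefficient alpha = 0.82

Remaining items: Q2, Q3, Q4, Q5 (k = 4).
sum of item variances = 1.49 + 1.64 + 1.39 + 1.37 = 5.89
total variance = 5.89 + 2 × 4.76 = 15.41
α (item deleted) = (4/3)·(1 − 5.89/15.41) = 0.82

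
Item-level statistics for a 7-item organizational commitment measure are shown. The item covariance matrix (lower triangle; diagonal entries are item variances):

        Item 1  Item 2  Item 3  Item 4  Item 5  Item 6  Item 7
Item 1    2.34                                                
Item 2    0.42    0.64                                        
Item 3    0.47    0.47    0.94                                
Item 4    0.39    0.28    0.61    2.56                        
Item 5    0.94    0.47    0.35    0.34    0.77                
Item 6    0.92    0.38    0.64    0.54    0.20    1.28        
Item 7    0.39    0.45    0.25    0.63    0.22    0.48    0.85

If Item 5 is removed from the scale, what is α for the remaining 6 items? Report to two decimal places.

α = 0.76

Remaining items: Item 1, Item 2, Item 3, Item 4, Item 6, Item 7 (k = 6).
ΣVar(i) = 2.34 + 0.64 + 0.94 + 2.56 + 1.28 + 0.85 = 8.61
σ²_total = 8.61 + 2 × 7.32 = 23.25
α (item deleted) = (6/5)·(1 − 8.61/23.25) = 0.76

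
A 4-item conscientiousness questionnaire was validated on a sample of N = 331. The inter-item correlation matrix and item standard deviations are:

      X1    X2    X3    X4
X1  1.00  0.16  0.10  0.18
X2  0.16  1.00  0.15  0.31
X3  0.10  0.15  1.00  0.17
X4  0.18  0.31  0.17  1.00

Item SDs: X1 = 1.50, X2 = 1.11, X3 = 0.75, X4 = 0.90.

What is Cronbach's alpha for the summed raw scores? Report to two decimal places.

Cronbach's alpha = 0.43

Σσ²ᵢ = 1.50² + 1.11² + 0.75² + 0.90² = 4.8546
Covariances σ_ij = r_ij · s_i · s_j:
  σ(X1,X2) = 0.16 × 1.50 × 1.11 = 0.2664
  σ(X1,X3) = 0.10 × 1.50 × 0.75 = 0.1125
  σ(X1,X4) = 0.18 × 1.50 × 0.90 = 0.2430
  σ(X2,X3) = 0.15 × 1.11 × 0.75 = 0.1249
  σ(X2,X4) = 0.31 × 1.11 × 0.90 = 0.3097
  σ(X3,X4) = 0.17 × 0.75 × 0.90 = 0.1148
σ²_T = Σσ²ᵢ + 2·Σσ_ij = 4.8546 + 2 × 1.1713 = 7.1972
α = (4/3)·(1 − 4.8546/7.1972) = 0.43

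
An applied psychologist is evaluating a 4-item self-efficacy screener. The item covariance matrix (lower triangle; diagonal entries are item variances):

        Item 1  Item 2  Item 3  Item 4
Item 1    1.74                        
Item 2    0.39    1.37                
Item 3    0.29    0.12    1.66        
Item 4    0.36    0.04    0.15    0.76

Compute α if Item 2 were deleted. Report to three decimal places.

α = 0.417

Remaining items: Item 1, Item 3, Item 4 (k = 3).
sum of item variances = 1.74 + 1.66 + 0.76 = 4.16
σ²_total = 4.16 + 2 × 0.80 = 5.76
α (item deleted) = (3/2)·(1 − 4.16/5.76) = 0.417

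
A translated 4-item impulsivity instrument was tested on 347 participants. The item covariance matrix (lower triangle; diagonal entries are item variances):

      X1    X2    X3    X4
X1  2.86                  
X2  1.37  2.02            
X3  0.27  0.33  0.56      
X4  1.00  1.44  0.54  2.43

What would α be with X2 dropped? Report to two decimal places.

α = 0.57

Remaining items: X1, X3, X4 (k = 3).
Σσᵢ² = 2.86 + 0.56 + 2.43 = 5.85
σ²_total = 5.85 + 2 × 1.81 = 9.47
α (item deleted) = (3/2)·(1 − 5.85/9.47) = 0.57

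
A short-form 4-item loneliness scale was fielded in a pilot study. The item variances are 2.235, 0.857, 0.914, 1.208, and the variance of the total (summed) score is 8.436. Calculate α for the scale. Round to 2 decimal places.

α = 0.51

Σσ²ᵢ = 2.235 + 0.857 + 0.914 + 1.208 = 5.214
α = (k/(k−1))·(1 − Σσ²ᵢ/σ²_total) = (4/3)·(1 − 5.214/8.436) = 0.51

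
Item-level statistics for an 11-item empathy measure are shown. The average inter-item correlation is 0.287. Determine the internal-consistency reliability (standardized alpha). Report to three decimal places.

standardized alpha = 0.816

Standardized α = k·r̄ / (1 + (k−1)·r̄) = 11 × 0.287 / (1 + 10 × 0.287)
  = 3.1570 / 3.8700 = 0.816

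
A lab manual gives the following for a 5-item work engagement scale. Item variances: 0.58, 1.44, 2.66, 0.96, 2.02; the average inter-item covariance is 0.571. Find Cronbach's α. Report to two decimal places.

sum of item variances = 0.58 + 1.44 + 2.66 + 0.96 + 2.02 = 7.66
Sum of the 10 distinct covariances = 10 × 0.571 = 5.710
σ²_T = sum of item variances + 2·Σcov = 7.66 + 2 × 5.710 = 19.080
α = (5/4)·(1 − 7.66/19.080) = 0.75

α = 0.75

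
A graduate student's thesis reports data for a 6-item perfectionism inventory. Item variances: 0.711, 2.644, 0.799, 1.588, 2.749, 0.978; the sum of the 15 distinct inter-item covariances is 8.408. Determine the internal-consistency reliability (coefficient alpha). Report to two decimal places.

α = 0.77

Σσ²ᵢ = 0.711 + 2.644 + 0.799 + 1.588 + 2.749 + 0.978 = 9.469
Sum of distinct covariances = 8.408
Var(T) = Σσ²ᵢ + 2·Σcov = 9.469 + 2 × 8.408 = 26.285
α = (6/5)·(1 − 9.469/26.285) = 0.77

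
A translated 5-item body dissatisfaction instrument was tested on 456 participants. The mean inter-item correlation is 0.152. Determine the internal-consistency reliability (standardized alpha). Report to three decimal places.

Standardized α = k·r̄ / (1 + (k−1)·r̄) = 5 × 0.152 / (1 + 4 × 0.152)
  = 0.7600 / 1.6080 = 0.473

standardized alpha = 0.473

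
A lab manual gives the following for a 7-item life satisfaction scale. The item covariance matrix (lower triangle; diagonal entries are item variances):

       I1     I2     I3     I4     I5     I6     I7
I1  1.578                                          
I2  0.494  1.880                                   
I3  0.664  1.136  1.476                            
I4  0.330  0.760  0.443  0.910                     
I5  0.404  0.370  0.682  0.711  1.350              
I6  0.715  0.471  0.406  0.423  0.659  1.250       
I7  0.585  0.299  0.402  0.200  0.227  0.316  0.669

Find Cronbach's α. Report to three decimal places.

Σσ²ᵢ = 1.578 + 1.880 + 1.476 + 0.910 + 1.350 + 1.250 + 0.669 = 9.113
Sum of off-diagonal covariances = 10.697
σ²_T = 9.113 + 2 × 10.697 = 30.507
α = (k/(k−1))·(1 − Σσ²ᵢ/σ²_T) = (7/6)·(1 − 9.113/30.507) = 0.818

α = 0.818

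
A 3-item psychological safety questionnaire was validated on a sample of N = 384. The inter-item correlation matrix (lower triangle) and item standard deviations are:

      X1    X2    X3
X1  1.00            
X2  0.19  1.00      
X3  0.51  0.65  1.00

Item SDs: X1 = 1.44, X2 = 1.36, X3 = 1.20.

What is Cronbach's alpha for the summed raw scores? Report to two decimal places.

Σσ²ᵢ = 1.44² + 1.36² + 1.20² = 5.3632
Covariances σ_ij = r_ij · s_i · s_j:
  σ(X1,X2) = 0.19 × 1.44 × 1.36 = 0.3721
  σ(X1,X3) = 0.51 × 1.44 × 1.20 = 0.8813
  σ(X2,X3) = 0.65 × 1.36 × 1.20 = 1.0608
σ²_T = Σσ²ᵢ + 2·Σσ_ij = 5.3632 + 2 × 2.3142 = 9.9916
α = (3/2)·(1 − 5.3632/9.9916) = 0.69

α = 0.69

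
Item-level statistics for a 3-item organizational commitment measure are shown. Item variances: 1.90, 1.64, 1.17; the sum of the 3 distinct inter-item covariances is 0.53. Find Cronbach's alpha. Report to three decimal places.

sum of item variances = 1.90 + 1.64 + 1.17 = 4.71
Sum of distinct covariances = 0.53
σ²_total = sum of item variances + 2·Σcov = 4.71 + 2 × 0.53 = 5.77
α = (3/2)·(1 − 4.71/5.77) = 0.276

α = 0.276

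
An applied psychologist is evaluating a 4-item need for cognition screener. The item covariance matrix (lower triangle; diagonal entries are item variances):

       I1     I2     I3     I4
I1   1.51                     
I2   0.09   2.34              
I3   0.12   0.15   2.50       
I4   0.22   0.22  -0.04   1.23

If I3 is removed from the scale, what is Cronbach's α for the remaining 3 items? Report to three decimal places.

Cronbach's α = 0.259

Remaining items: I1, I2, I4 (k = 3).
ΣVar(i) = 1.51 + 2.34 + 1.23 = 5.08
σ²_total = 5.08 + 2 × 0.53 = 6.14
α (item deleted) = (3/2)·(1 − 5.08/6.14) = 0.259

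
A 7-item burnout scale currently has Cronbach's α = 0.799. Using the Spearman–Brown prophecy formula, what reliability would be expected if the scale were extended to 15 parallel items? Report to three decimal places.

Length factor m = 15/7 = 2.1429
α' = m·α / (1 + (m−1)·α)
   = 15/7 × 0.799 / (1 + (15/7 − 1) × 0.799)
   = 1.7121 / 1.9131 = 0.895

predicted reliability = 0.895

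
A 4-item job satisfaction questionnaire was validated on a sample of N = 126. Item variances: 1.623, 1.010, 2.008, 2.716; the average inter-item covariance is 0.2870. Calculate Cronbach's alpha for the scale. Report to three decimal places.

sum of item variances = 1.623 + 1.010 + 2.008 + 2.716 = 7.357
Sum of the 6 distinct covariances = 6 × 0.2870 = 1.7220
total variance = sum of item variances + 2·Σcov = 7.357 + 2 × 1.7220 = 10.8010
α = (4/3)·(1 − 7.357/10.8010) = 0.425

α = 0.425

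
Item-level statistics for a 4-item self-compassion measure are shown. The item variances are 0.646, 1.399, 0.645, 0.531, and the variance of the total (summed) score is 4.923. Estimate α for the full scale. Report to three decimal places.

sum of item variances = 0.646 + 1.399 + 0.645 + 0.531 = 3.221
α = (k/(k−1))·(1 − sum of item variances/σ²_T) = (4/3)·(1 − 3.221/4.923) = 0.461

α = 0.461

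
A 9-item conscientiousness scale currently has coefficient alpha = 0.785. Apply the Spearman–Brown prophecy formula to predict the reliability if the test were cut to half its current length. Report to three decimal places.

predicted reliability = 0.646

Length factor m = 1/2
α' = m·α / (1 − (1−m)·α)
   = 1/2 × 0.785 / (1 − (1 − 1/2) × 0.785)
   = 0.3925 / 0.6075 = 0.646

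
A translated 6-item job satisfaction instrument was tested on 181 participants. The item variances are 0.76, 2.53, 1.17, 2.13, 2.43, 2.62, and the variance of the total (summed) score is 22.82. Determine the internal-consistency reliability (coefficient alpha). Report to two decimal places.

α = 0.59

Σσ²ᵢ = 0.76 + 2.53 + 1.17 + 2.13 + 2.43 + 2.62 = 11.64
α = (k/(k−1))·(1 − Σσ²ᵢ/σ²_total) = (6/5)·(1 − 11.64/22.82) = 0.59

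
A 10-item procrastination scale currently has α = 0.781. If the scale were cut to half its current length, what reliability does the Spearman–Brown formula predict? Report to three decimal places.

Length factor m = 1/2
α' = m·α / (1 − (1−m)·α)
   = 1/2 × 0.781 / (1 − (1 − 1/2) × 0.781)
   = 0.3905 / 0.6095 = 0.641

predicted reliability = 0.641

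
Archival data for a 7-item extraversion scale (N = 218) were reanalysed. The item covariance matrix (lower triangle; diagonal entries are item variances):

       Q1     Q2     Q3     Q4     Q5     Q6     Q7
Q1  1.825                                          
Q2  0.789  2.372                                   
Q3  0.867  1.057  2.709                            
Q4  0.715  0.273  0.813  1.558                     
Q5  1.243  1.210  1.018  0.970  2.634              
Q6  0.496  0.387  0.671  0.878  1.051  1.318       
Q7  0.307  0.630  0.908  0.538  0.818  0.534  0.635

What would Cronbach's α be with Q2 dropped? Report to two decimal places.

Remaining items: Q1, Q3, Q4, Q5, Q6, Q7 (k = 6).
sum of item variances = 1.825 + 2.709 + 1.558 + 2.634 + 1.318 + 0.635 = 10.679
σ²_T = 10.679 + 2 × 11.827 = 34.333
α (item deleted) = (6/5)·(1 − 10.679/34.333) = 0.83

Cronbach's α = 0.83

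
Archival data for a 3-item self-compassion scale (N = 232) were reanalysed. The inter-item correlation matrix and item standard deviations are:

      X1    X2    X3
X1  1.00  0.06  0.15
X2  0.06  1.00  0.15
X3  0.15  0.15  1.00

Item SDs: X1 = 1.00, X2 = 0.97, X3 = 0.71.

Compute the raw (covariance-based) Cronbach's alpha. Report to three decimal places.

Σσ²ᵢ = 1.00² + 0.97² + 0.71² = 2.4450
Covariances σ_ij = r_ij · s_i · s_j:
  σ(X1,X2) = 0.06 × 1.00 × 0.97 = 0.0582
  σ(X1,X3) = 0.15 × 1.00 × 0.71 = 0.1065
  σ(X2,X3) = 0.15 × 0.97 × 0.71 = 0.1033
σ²_T = Σσ²ᵢ + 2·Σσ_ij = 2.4450 + 2 × 0.2680 = 2.9810
α = (3/2)·(1 − 2.4450/2.9810) = 0.270

Cronbach's alpha = 0.270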